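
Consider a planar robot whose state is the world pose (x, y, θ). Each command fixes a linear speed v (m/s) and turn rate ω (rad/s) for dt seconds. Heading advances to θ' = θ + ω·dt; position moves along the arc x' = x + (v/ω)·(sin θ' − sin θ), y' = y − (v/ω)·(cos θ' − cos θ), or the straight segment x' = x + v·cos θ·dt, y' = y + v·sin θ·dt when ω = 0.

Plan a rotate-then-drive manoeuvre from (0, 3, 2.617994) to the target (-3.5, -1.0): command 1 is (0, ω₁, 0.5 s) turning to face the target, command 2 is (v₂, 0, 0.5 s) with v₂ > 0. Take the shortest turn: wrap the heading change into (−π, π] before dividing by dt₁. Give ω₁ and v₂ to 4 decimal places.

ω₁ = 2.7511, v₂ = 10.6301

heading to target = atan2(-1−3, -3.5−0) = -2.2896
Δθ = wrap(-2.2896 − 2.6180) = 1.3756; ω₁ = Δθ/dt₁ = 2.7511
distance = √((-3.5−0)² + (-1−3)²) = 5.3151; v₂ = distance/dt₂ = 10.6301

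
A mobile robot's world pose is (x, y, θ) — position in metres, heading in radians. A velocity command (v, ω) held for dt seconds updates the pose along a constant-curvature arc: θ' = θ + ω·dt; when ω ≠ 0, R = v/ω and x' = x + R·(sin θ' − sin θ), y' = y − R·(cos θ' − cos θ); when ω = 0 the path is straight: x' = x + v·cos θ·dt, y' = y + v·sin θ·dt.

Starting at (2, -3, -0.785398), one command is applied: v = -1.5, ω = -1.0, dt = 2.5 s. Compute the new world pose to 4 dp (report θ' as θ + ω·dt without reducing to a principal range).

θ' = -0.7854 + -1.0·2.5 = -3.2854
R = v/ω = -1.5/-1.0 = 1.5000
x' = 2 + 1.5000·(sin -3.2854 − sin -0.7854) = 3.2756
y' = -3 − 1.5000·(cos -3.2854 − cos -0.7854) = -0.4548

(3.2756, -0.4548, -3.2854)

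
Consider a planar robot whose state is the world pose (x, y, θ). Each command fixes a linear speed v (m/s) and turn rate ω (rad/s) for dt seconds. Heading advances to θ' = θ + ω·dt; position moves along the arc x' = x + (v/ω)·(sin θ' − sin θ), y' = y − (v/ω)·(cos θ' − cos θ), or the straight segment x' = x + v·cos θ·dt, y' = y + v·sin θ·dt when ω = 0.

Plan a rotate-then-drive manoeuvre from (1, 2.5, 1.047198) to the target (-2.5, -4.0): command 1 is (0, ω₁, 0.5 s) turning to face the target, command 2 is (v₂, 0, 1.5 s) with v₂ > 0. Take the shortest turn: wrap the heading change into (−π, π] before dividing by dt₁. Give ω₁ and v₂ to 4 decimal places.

heading to target = atan2(-4−2.5, -2.5−1) = -2.0647
Δθ = wrap(-2.0647 − 1.0472) = -3.1119; ω₁ = Δθ/dt₁ = -6.2239
distance = √((-2.5−1)² + (-4−2.5)²) = 7.3824; v₂ = distance/dt₂ = 4.9216

ω₁ = -6.2239, v₂ = 4.9216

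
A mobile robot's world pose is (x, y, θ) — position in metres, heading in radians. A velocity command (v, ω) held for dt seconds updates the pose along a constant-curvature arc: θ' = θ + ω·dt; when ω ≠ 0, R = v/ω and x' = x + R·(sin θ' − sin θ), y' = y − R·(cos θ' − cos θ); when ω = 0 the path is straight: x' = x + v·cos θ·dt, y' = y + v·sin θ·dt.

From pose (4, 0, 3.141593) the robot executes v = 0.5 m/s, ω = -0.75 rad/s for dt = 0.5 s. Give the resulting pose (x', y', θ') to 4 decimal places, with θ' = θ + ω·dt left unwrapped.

θ' = 3.1416 + -0.75·0.5 = 2.7666
R = v/ω = 0.5/-0.75 = -0.6667
x' = 4 + -0.6667·(sin 2.7666 − sin 3.1416) = 3.7558
y' = 0 − -0.6667·(cos 2.7666 − cos 3.1416) = 0.0463

(3.7558, 0.0463, 2.7666)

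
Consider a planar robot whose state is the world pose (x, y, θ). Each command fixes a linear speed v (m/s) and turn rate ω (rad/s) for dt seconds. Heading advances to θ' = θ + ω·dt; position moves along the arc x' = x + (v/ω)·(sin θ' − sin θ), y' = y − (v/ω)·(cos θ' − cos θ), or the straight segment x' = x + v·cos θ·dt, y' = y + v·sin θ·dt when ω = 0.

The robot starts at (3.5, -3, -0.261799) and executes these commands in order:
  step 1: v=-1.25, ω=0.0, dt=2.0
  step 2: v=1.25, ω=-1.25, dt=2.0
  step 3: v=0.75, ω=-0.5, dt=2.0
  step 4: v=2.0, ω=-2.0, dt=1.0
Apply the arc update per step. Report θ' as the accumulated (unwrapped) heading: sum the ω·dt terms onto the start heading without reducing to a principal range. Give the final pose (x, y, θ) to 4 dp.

(-0.1477, -2.3943, -5.7618)

step 1: θ'=-0.2618 (straight) → pose (1.0852, -2.3530, -0.2618)
step 2: θ'=-2.7618 (R=-1.0000) → pose (1.1971, -4.2476, -2.7618)
step 3: θ'=-3.7618 (R=-1.5000) → pose (-0.2308, -4.0751, -3.7618)
step 4: θ'=-5.7618 (R=-1.0000) → pose (-0.1477, -2.3943, -5.7618)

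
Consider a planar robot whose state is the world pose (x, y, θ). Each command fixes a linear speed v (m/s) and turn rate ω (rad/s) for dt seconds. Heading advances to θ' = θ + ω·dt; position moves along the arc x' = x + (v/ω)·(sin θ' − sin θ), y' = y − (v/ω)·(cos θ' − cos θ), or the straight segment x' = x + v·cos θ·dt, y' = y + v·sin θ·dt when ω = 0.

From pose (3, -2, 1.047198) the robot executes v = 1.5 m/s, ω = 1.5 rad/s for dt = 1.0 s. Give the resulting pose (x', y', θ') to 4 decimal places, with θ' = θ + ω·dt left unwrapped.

θ' = 1.0472 + 1.5·1.0 = 2.5472
R = v/ω = 1.5/1.5 = 1.0000
x' = 3 + 1.0000·(sin 2.5472 − sin 1.0472) = 2.6940
y' = -2 − 1.0000·(cos 2.5472 − cos 1.0472) = -0.6715

(2.6940, -0.6715, 2.5472)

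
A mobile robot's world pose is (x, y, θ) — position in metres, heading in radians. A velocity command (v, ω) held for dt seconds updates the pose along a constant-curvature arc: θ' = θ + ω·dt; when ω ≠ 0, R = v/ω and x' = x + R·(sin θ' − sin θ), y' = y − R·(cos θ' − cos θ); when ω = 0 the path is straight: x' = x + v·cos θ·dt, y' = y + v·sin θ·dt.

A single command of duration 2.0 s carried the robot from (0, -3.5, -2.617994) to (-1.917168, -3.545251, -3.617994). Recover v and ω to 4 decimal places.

v = 1.0000, ω = -0.5000

Δθ = -3.617994 − -2.617994 = -1.000000
ω = Δθ/dt = -1.000000/2.0 = -0.5000
R = Δx/(sin θ' − sin θ) = -2.0000
v = R·ω = -2.0000·-0.5000 = 1.0000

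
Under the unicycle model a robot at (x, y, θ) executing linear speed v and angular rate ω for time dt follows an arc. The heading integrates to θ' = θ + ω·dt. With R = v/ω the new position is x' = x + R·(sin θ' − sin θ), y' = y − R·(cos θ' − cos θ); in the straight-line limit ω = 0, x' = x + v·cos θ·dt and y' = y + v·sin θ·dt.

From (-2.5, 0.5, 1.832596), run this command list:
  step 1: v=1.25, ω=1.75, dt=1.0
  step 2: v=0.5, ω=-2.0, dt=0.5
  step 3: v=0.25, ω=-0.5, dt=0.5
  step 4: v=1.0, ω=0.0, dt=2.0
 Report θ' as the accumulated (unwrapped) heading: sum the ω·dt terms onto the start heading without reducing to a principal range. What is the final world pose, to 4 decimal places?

(-5.2112, 2.5012, 2.3326)

step 1: θ'=3.5826 (R=0.7143) → pose (-3.4948, 0.9611, 3.5826)
step 2: θ'=2.5826 (R=-0.2500) → pose (-3.7341, 0.9752, 2.5826)
step 3: θ'=2.3326 (R=-0.5000) → pose (-3.8308, 1.0540, 2.3326)
step 4: θ'=2.3326 (straight) → pose (-5.2112, 2.5012, 2.3326)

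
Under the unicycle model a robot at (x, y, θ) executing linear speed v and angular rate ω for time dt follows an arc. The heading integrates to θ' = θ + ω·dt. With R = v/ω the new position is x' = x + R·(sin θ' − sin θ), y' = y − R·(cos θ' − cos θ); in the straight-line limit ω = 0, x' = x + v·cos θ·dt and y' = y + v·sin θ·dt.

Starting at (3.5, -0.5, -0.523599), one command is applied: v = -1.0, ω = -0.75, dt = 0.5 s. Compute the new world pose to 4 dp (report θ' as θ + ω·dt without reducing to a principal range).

θ' = -0.5236 + -0.75·0.5 = -0.8986
R = v/ω = -1.0/-0.75 = 1.3333
x' = 3.5 + 1.3333·(sin -0.8986 − sin -0.5236) = 3.1234
y' = -0.5 − 1.3333·(cos -0.8986 − cos -0.5236) = -0.1756

(3.1234, -0.1756, -0.8986)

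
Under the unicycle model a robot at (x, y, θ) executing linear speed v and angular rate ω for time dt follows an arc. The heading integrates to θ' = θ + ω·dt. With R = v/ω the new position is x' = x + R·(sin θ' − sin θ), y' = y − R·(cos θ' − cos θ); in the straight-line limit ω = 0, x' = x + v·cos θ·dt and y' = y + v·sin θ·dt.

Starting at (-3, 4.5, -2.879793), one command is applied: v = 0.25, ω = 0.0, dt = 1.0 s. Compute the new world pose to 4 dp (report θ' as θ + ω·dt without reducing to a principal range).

(-3.2415, 4.4353, -2.8798)

θ' = -2.8798 + 0.0·1.0 = -2.8798
ω = 0 → straight: x' = -3 + 0.25·cos(-2.8798)·1.0 = -3.2415
y' = 4.5 + 0.25·sin(-2.8798)·1.0 = 4.4353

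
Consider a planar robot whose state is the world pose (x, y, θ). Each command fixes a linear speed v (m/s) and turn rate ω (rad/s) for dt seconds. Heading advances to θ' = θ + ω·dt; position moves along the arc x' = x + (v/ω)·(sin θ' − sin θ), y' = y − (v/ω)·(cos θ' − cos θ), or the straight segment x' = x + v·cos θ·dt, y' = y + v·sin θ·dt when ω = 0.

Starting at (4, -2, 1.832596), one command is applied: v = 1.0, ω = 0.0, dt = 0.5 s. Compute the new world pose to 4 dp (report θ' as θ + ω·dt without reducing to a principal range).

θ' = 1.8326 + 0.0·0.5 = 1.8326
ω = 0 → straight: x' = 4 + 1.0·cos(1.8326)·0.5 = 3.8706
y' = -2 + 1.0·sin(1.8326)·0.5 = -1.5170

(3.8706, -1.5170, 1.8326)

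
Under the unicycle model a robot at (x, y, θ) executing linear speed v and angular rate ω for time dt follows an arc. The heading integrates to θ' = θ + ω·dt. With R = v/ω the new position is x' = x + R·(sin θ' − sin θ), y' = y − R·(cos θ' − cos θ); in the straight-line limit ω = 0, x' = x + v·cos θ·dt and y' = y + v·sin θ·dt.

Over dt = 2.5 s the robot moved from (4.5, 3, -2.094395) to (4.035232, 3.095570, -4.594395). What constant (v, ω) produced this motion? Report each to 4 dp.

v = 0.2500, ω = -1.0000

Δθ = -4.594395 − -2.094395 = -2.500000
ω = Δθ/dt = -2.500000/2.5 = -1.0000
R = Δx/(sin θ' − sin θ) = -0.2500
v = R·ω = -0.2500·-1.0000 = 0.2500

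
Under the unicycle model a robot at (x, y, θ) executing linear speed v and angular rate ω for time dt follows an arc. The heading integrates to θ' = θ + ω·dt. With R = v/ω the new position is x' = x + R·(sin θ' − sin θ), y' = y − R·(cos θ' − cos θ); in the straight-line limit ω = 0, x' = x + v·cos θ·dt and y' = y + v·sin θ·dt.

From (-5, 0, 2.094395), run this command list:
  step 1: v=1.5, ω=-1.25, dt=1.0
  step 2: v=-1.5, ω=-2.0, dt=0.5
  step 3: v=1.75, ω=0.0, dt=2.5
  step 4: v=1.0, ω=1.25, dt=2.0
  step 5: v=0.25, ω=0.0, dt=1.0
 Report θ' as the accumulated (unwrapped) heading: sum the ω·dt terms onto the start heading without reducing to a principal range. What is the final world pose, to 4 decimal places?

(-0.6910, 2.0043, 2.3444)

step 1: θ'=0.8444 (R=-1.2000) → pose (-4.8579, 1.3970, 0.8444)
step 2: θ'=-0.1556 (R=0.7500) → pose (-5.5348, 1.1542, -0.1556)
step 3: θ'=-0.1556 (straight) → pose (-1.2126, 0.4762, -0.1556)
step 4: θ'=2.3444 (R=0.8000) → pose (-0.5163, 1.8255, 2.3444)
step 5: θ'=2.3444 (straight) → pose (-0.6910, 2.0043, 2.3444)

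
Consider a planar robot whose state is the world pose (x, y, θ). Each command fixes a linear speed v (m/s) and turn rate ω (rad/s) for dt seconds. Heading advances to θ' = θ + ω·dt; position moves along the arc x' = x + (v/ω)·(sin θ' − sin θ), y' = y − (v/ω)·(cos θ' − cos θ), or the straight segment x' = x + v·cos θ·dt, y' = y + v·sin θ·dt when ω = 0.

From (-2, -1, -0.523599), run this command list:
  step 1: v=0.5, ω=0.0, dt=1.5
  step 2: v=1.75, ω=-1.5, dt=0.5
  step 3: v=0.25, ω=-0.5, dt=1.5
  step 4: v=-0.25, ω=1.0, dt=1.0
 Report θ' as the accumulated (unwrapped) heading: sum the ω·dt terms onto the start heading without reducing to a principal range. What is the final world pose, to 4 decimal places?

(-0.8581, -2.1694, -1.0236)

step 1: θ'=-0.5236 (straight) → pose (-1.3505, -1.3750, -0.5236)
step 2: θ'=-1.2736 (R=-1.1667) → pose (-0.8183, -2.0437, -1.2736)
step 3: θ'=-2.0236 (R=-0.5000) → pose (-0.8468, -2.4089, -2.0236)
step 4: θ'=-1.0236 (R=-0.2500) → pose (-0.8581, -2.1694, -1.0236)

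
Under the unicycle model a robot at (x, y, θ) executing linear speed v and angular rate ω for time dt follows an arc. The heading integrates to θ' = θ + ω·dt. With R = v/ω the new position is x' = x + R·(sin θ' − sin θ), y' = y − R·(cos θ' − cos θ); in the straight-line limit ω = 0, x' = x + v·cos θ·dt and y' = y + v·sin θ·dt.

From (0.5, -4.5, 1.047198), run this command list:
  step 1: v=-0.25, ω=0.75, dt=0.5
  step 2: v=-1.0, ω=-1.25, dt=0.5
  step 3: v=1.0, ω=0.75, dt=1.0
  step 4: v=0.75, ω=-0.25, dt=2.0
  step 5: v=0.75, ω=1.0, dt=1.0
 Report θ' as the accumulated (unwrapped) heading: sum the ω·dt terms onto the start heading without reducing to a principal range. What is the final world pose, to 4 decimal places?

(1.0373, -2.0095, 2.0472)

step 1: θ'=1.4222 (R=-0.3333) → pose (0.4590, -4.6173, 1.4222)
step 2: θ'=0.7972 (R=0.8000) → pose (0.2402, -5.0578, 0.7972)
step 3: θ'=1.5472 (R=1.3333) → pose (0.6192, -4.1577, 1.5472)
step 4: θ'=1.0472 (R=-3.0000) → pose (1.0203, -2.7285, 1.0472)
step 5: θ'=2.0472 (R=0.7500) → pose (1.0373, -2.0095, 2.0472)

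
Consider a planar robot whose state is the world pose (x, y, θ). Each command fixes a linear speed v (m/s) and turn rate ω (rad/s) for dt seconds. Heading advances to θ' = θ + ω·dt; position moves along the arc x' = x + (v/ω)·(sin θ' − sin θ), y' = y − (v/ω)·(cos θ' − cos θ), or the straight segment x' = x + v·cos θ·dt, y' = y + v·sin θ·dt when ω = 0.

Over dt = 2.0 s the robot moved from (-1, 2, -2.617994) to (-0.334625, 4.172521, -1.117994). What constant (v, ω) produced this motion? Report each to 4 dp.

Δθ = -1.117994 − -2.617994 = 1.500000
ω = Δθ/dt = 1.500000/2.0 = 0.7500
R = −Δy/(cos θ' − cos θ) = -1.6667
v = R·ω = -1.6667·0.7500 = -1.2500

v = -1.2500, ω = 0.7500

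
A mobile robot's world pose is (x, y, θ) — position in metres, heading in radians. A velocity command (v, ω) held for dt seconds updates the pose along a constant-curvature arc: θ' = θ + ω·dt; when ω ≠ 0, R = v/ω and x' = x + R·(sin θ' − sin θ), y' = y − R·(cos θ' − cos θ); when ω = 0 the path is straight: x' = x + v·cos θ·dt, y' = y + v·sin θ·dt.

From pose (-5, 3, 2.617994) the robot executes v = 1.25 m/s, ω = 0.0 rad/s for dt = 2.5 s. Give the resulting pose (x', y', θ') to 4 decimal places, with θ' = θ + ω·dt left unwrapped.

(-7.7063, 4.5625, 2.6180)

θ' = 2.6180 + 0.0·2.5 = 2.6180
ω = 0 → straight: x' = -5 + 1.25·cos(2.6180)·2.5 = -7.7063
y' = 3 + 1.25·sin(2.6180)·2.5 = 4.5625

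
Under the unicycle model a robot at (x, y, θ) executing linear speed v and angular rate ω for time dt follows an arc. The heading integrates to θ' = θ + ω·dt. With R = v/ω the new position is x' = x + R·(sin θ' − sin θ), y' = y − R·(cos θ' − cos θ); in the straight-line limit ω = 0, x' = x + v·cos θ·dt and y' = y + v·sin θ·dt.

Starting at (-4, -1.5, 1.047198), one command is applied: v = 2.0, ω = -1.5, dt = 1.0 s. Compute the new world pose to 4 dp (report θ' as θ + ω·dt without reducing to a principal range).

θ' = 1.0472 + -1.5·1.0 = -0.4528
R = v/ω = 2.0/-1.5 = -1.3333
x' = -4 + -1.3333·(sin -0.4528 − sin 1.0472) = -2.2620
y' = -1.5 − -1.3333·(cos -0.4528 − cos 1.0472) = -0.9677

(-2.2620, -0.9677, -0.4528)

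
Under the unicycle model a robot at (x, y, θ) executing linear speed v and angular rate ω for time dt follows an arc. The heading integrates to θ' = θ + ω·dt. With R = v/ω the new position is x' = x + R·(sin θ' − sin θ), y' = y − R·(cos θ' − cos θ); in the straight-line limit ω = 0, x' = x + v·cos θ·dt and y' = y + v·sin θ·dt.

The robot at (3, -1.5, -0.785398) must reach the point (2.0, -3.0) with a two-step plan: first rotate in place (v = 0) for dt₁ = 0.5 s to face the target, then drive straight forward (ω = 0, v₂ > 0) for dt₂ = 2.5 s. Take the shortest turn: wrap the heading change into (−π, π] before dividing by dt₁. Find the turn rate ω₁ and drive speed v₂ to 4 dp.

heading to target = atan2(-3−-1.5, 2−3) = -2.1588
Δθ = wrap(-2.1588 − -0.7854) = -1.3734; ω₁ = Δθ/dt₁ = -2.7468
distance = √((2−3)² + (-3−-1.5)²) = 1.8028; v₂ = distance/dt₂ = 0.7211

ω₁ = -2.7468, v₂ = 0.7211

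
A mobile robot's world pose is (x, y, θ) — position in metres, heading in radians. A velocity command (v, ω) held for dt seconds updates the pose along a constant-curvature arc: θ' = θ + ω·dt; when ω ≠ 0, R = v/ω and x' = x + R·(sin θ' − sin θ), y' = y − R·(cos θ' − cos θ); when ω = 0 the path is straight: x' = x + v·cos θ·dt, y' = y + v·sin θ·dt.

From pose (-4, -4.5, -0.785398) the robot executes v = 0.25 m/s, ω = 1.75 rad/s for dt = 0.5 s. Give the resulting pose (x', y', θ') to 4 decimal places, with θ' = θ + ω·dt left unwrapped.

θ' = -0.7854 + 1.75·0.5 = 0.0896
R = v/ω = 0.25/1.75 = 0.1429
x' = -4 + 0.1429·(sin 0.0896 − sin -0.7854) = -3.8862
y' = -4.5 − 0.1429·(cos 0.0896 − cos -0.7854) = -4.5413

(-3.8862, -4.5413, 0.0896)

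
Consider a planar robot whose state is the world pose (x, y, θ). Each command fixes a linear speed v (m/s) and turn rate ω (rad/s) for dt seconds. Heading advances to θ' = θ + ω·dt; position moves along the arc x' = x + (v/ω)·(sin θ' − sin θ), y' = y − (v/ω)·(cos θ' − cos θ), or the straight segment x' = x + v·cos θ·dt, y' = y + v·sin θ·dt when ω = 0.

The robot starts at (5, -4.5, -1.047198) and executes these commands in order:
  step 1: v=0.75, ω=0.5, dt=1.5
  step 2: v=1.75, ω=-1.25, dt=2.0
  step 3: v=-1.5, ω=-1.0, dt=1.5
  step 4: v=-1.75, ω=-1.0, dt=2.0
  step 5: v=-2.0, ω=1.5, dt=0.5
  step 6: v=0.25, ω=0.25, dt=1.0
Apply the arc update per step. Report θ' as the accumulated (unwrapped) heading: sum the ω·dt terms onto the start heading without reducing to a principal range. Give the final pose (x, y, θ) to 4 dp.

step 1: θ'=-0.2972 (R=1.5000) → pose (5.8598, -5.1842, -0.2972)
step 2: θ'=-2.7972 (R=-1.4000) → pose (5.9225, -7.8407, -2.7972)
step 3: θ'=-4.2972 (R=1.5000) → pose (7.8015, -8.6475, -4.2972)
step 4: θ'=-6.2972 (R=1.7500) → pose (6.1756, -11.1032, -6.2972)
step 5: θ'=-5.5472 (R=-1.3333) → pose (5.2619, -11.4482, -5.5472)
step 6: θ'=-5.2972 (R=1.0000) → pose (5.4244, -11.2591, -5.2972)

(5.4244, -11.2591, -5.2972)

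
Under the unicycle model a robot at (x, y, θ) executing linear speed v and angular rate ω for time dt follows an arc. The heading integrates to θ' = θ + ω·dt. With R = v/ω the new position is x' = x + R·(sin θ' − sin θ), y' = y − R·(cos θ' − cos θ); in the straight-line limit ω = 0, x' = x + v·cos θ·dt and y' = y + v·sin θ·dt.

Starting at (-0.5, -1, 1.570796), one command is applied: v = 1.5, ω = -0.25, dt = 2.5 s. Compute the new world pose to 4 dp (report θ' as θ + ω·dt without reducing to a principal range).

θ' = 1.5708 + -0.25·2.5 = 0.9458
R = v/ω = 1.5/-0.25 = -6.0000
x' = -0.5 + -6.0000·(sin 0.9458 − sin 1.5708) = 0.6342
y' = -1 − -6.0000·(cos 0.9458 − cos 1.5708) = 2.5106

(0.6342, 2.5106, 0.9458)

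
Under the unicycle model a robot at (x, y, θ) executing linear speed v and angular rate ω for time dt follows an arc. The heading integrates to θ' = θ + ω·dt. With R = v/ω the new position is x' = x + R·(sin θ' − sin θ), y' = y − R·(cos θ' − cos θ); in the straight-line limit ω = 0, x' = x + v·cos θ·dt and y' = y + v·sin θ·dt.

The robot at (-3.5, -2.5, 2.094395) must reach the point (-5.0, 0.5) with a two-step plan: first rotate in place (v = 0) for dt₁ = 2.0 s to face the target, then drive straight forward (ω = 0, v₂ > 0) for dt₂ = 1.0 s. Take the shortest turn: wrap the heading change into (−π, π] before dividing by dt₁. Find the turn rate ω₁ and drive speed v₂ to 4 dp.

heading to target = atan2(0.5−-2.5, -5−-3.5) = 2.0344
Δθ = wrap(2.0344 − 2.0944) = -0.0600; ω₁ = Δθ/dt₁ = -0.0300
distance = √((-5−-3.5)² + (0.5−-2.5)²) = 3.3541; v₂ = distance/dt₂ = 3.3541

ω₁ = -0.0300, v₂ = 3.3541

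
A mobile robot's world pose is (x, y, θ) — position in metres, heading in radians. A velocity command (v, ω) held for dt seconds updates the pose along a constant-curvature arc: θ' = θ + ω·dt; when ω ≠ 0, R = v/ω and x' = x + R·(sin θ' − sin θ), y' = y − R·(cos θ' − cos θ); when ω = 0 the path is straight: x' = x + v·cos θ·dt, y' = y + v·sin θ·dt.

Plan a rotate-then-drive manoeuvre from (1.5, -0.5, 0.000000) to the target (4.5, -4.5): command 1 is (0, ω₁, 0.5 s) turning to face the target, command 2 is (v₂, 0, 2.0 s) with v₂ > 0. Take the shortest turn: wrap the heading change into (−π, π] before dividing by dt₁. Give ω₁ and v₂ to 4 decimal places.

ω₁ = -1.8546, v₂ = 2.5000

heading to target = atan2(-4.5−-0.5, 4.5−1.5) = -0.9273
Δθ = wrap(-0.9273 − 0.0000) = -0.9273; ω₁ = Δθ/dt₁ = -1.8546
distance = √((4.5−1.5)² + (-4.5−-0.5)²) = 5.0000; v₂ = distance/dt₂ = 2.5000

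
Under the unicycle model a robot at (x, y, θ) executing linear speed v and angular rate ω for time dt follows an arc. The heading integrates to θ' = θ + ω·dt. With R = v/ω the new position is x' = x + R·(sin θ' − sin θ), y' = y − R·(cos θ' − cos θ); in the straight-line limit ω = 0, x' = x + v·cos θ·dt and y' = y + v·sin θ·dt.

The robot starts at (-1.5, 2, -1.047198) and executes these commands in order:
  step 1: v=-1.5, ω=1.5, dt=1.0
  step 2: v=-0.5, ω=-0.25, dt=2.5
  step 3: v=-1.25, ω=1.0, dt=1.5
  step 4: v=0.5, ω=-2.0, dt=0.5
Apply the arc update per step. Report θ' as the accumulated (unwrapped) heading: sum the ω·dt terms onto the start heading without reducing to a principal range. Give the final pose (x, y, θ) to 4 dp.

(-5.2865, 1.4730, 0.3278)

step 1: θ'=0.4528 (R=-1.0000) → pose (-2.8035, 2.3992, 0.4528)
step 2: θ'=-0.1722 (R=2.0000) → pose (-4.0212, 2.2273, -0.1722)
step 3: θ'=1.3278 (R=-1.2500) → pose (-5.4486, 1.2965, 1.3278)
step 4: θ'=0.3278 (R=-0.2500) → pose (-5.2865, 1.4730, 0.3278)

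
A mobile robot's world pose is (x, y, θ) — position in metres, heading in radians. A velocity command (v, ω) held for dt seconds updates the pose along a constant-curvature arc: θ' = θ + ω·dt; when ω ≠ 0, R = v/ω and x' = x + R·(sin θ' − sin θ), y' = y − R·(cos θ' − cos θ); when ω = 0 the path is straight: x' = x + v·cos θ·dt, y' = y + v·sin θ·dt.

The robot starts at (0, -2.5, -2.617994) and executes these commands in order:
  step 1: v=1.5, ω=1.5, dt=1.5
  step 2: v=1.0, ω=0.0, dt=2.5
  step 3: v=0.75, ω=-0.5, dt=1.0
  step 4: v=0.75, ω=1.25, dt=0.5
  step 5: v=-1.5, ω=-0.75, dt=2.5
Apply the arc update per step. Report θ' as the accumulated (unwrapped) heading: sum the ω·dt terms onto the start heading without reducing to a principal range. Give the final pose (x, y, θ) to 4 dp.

step 1: θ'=-0.3680 (R=1.0000) → pose (0.1403, -4.2991, -0.3680)
step 2: θ'=-0.3680 (straight) → pose (2.4729, -5.1984, -0.3680)
step 3: θ'=-0.8680 (R=-1.5000) → pose (3.0778, -5.6285, -0.8680)
step 4: θ'=-0.2430 (R=0.6000) → pose (3.3913, -5.8230, -0.2430)
step 5: θ'=-2.1180 (R=2.0000) → pose (2.1645, -2.8412, -2.1180)

(2.1645, -2.8412, -2.1180)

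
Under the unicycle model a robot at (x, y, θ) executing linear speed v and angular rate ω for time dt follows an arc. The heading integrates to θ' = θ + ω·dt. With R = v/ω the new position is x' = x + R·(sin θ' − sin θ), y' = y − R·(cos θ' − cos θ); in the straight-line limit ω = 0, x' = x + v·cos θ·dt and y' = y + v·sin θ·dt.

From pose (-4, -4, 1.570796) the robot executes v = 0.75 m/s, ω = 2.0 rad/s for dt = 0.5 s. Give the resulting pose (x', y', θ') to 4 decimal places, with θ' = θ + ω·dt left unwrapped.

θ' = 1.5708 + 2.0·0.5 = 2.5708
R = v/ω = 0.75/2.0 = 0.3750
x' = -4 + 0.3750·(sin 2.5708 − sin 1.5708) = -4.1724
y' = -4 − 0.3750·(cos 2.5708 − cos 1.5708) = -3.6844

(-4.1724, -3.6844, 2.5708)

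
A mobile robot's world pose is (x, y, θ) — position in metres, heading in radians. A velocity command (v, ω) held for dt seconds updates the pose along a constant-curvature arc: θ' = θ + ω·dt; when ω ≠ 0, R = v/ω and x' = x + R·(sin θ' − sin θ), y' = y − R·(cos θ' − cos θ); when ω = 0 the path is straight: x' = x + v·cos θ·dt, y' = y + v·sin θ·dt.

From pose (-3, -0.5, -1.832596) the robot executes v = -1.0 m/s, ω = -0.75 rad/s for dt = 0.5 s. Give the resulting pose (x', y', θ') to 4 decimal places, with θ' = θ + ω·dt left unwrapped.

(-2.7841, -0.0523, -2.2076)

θ' = -1.8326 + -0.75·0.5 = -2.2076
R = v/ω = -1.0/-0.75 = 1.3333
x' = -3 + 1.3333·(sin -2.2076 − sin -1.8326) = -2.7841
y' = -0.5 − 1.3333·(cos -2.2076 − cos -1.8326) = -0.0523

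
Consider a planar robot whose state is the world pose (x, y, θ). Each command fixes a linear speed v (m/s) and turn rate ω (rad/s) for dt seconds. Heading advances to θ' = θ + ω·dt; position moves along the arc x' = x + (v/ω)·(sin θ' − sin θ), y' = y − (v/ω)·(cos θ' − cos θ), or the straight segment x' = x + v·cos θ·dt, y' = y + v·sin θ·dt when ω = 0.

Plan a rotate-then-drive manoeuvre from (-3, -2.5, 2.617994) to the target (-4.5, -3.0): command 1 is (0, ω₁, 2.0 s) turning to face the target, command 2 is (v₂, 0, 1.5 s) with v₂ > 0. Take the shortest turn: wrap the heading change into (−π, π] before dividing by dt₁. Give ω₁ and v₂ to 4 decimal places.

ω₁ = 0.4227, v₂ = 1.0541

heading to target = atan2(-3−-2.5, -4.5−-3) = -2.8198
Δθ = wrap(-2.8198 − 2.6180) = 0.8453; ω₁ = Δθ/dt₁ = 0.4227
distance = √((-4.5−-3)² + (-3−-2.5)²) = 1.5811; v₂ = distance/dt₂ = 1.0541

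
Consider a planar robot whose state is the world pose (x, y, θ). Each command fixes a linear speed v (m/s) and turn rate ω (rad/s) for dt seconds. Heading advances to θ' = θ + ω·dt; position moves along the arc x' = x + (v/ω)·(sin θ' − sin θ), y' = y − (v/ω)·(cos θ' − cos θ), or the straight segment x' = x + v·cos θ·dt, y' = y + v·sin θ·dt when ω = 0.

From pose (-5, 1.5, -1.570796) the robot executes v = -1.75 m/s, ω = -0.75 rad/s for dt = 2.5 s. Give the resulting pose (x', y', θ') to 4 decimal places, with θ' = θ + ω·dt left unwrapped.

θ' = -1.5708 + -0.75·2.5 = -3.4458
R = v/ω = -1.75/-0.75 = 2.3333
x' = -5 + 2.3333·(sin -3.4458 − sin -1.5708) = -1.9678
y' = 1.5 − 2.3333·(cos -3.4458 − cos -1.5708) = 3.7262

(-1.9678, 3.7262, -3.4458)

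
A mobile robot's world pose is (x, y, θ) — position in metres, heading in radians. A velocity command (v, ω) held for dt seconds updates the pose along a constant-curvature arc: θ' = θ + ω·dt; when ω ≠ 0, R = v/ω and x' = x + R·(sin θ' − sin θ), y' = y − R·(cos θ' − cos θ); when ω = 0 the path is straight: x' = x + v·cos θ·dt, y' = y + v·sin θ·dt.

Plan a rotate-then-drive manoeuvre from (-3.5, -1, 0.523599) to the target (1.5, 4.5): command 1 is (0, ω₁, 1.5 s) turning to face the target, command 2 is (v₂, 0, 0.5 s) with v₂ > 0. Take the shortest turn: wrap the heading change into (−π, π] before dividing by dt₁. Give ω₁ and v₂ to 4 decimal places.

ω₁ = 0.2063, v₂ = 14.8661

heading to target = atan2(4.5−-1, 1.5−-3.5) = 0.8330
Δθ = wrap(0.8330 − 0.5236) = 0.3094; ω₁ = Δθ/dt₁ = 0.2063
distance = √((1.5−-3.5)² + (4.5−-1)²) = 7.4330; v₂ = distance/dt₂ = 14.8661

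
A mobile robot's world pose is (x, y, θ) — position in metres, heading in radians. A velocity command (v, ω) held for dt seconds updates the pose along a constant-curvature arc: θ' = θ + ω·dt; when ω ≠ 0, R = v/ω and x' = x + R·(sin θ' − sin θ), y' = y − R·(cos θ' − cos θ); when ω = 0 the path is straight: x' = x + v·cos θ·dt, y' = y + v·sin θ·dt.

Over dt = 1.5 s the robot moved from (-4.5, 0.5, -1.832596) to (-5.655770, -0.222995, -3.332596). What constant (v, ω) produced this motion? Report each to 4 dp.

v = 1.0000, ω = -1.0000

Δθ = -3.332596 − -1.832596 = -1.500000
ω = Δθ/dt = -1.500000/1.5 = -1.0000
R = Δx/(sin θ' − sin θ) = -1.0000
v = R·ω = -1.0000·-1.0000 = 1.0000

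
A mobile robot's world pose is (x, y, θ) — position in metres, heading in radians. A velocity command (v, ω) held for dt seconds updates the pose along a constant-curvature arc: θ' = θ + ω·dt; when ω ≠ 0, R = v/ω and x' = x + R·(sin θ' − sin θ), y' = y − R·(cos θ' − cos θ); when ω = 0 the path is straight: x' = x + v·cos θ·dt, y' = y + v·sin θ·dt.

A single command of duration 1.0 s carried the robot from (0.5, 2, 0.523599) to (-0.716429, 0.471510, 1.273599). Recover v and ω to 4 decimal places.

v = -2.0000, ω = 0.7500

Δθ = 1.273599 − 0.523599 = 0.750000
ω = Δθ/dt = 0.750000/1.0 = 0.7500
R = −Δy/(cos θ' − cos θ) = -2.6667
v = R·ω = -2.6667·0.7500 = -2.0000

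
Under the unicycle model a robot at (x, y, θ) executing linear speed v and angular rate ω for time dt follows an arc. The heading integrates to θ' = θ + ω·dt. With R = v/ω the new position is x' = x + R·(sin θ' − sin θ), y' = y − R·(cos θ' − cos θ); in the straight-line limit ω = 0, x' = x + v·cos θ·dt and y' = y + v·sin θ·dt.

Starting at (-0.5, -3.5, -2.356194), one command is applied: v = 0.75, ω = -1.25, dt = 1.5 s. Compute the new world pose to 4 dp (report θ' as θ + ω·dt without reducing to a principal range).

(-1.4561, -3.3534, -4.2312)

θ' = -2.3562 + -1.25·1.5 = -4.2312
R = v/ω = 0.75/-1.25 = -0.6000
x' = -0.5 + -0.6000·(sin -4.2312 − sin -2.3562) = -1.4561
y' = -3.5 − -0.6000·(cos -4.2312 − cos -2.3562) = -3.3534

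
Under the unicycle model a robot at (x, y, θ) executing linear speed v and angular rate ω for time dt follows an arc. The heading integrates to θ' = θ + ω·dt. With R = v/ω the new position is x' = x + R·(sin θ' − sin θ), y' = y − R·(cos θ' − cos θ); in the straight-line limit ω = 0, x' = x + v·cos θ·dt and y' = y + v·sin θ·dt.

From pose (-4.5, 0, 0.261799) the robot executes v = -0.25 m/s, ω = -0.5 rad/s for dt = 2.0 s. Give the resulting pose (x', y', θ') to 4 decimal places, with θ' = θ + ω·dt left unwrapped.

(-4.9659, 0.1131, -0.7382)

θ' = 0.2618 + -0.5·2.0 = -0.7382
R = v/ω = -0.25/-0.5 = 0.5000
x' = -4.5 + 0.5000·(sin -0.7382 − sin 0.2618) = -4.9659
y' = 0 − 0.5000·(cos -0.7382 − cos 0.2618) = 0.1131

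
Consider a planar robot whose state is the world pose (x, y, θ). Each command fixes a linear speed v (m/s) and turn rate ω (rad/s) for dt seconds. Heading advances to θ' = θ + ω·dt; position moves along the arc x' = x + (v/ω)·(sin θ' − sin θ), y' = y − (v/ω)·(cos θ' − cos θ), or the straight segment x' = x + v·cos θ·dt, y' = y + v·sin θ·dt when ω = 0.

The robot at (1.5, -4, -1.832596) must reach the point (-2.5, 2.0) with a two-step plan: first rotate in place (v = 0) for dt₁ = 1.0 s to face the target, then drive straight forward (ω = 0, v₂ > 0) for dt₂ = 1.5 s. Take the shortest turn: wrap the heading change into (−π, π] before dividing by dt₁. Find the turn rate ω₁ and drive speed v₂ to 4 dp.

heading to target = atan2(2−-4, -2.5−1.5) = 2.1588
Δθ = wrap(2.1588 − -1.8326) = -2.2918; ω₁ = Δθ/dt₁ = -2.2918
distance = √((-2.5−1.5)² + (2−-4)²) = 7.2111; v₂ = distance/dt₂ = 4.8074

ω₁ = -2.2918, v₂ = 4.8074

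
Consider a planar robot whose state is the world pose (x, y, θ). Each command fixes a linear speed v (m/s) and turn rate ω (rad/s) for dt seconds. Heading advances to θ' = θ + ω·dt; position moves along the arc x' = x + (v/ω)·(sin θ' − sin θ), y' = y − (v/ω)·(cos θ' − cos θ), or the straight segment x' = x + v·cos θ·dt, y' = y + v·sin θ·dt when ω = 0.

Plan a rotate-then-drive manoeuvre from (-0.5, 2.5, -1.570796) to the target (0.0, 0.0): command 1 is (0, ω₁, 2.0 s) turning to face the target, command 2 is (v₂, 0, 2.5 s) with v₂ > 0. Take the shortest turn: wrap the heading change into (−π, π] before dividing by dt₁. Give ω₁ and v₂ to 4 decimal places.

heading to target = atan2(0−2.5, 0−-0.5) = -1.3734
Δθ = wrap(-1.3734 − -1.5708) = 0.1974; ω₁ = Δθ/dt₁ = 0.0987
distance = √((0−-0.5)² + (0−2.5)²) = 2.5495; v₂ = distance/dt₂ = 1.0198

ω₁ = 0.0987, v₂ = 1.0198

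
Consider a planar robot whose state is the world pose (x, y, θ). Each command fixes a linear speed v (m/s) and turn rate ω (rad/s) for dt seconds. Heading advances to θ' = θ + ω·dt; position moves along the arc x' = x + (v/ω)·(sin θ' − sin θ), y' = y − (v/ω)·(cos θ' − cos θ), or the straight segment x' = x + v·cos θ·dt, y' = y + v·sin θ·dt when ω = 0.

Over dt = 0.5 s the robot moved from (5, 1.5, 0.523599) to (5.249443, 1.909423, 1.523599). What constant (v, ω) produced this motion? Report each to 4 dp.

Δθ = 1.523599 − 0.523599 = 1.000000
ω = Δθ/dt = 1.000000/0.5 = 2.0000
R = −Δy/(cos θ' − cos θ) = 0.5000
v = R·ω = 0.5000·2.0000 = 1.0000

v = 1.0000, ω = 2.0000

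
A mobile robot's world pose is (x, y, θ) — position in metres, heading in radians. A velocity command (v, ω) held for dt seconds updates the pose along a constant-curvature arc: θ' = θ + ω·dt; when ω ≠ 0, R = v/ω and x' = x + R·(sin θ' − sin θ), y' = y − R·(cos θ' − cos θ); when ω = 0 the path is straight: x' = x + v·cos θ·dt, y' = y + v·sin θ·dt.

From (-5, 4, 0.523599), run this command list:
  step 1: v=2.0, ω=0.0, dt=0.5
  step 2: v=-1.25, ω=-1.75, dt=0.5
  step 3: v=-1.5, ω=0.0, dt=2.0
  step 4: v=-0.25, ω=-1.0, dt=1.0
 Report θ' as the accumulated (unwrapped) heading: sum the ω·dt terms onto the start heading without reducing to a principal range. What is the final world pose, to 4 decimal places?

(-7.7116, 5.6609, -1.3514)

step 1: θ'=0.5236 (straight) → pose (-4.1340, 4.5000, 0.5236)
step 2: θ'=-0.3514 (R=0.7143) → pose (-4.7370, 4.4480, -0.3514)
step 3: θ'=-0.3514 (straight) → pose (-7.5537, 5.4806, -0.3514)
step 4: θ'=-1.3514 (R=0.2500) → pose (-7.7116, 5.6609, -1.3514)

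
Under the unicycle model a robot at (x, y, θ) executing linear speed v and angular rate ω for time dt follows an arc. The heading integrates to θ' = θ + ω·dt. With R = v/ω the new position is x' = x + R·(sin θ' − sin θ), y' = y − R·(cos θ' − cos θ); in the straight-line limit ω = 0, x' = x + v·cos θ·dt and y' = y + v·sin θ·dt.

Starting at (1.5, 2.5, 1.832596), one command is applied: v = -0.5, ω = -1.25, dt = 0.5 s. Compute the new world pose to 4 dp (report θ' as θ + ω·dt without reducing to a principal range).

(1.4875, 2.2544, 1.2076)

θ' = 1.8326 + -1.25·0.5 = 1.2076
R = v/ω = -0.5/-1.25 = 0.4000
x' = 1.5 + 0.4000·(sin 1.2076 − sin 1.8326) = 1.4875
y' = 2.5 − 0.4000·(cos 1.2076 − cos 1.8326) = 2.2544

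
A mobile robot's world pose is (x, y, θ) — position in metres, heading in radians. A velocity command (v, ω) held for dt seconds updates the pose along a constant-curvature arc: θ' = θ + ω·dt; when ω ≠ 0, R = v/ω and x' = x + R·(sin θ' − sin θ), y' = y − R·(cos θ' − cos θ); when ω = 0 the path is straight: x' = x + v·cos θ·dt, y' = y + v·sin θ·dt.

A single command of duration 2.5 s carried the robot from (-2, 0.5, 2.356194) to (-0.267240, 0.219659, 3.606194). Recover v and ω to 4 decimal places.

v = -0.7500, ω = 0.5000

Δθ = 3.606194 − 2.356194 = 1.250000
ω = Δθ/dt = 1.250000/2.5 = 0.5000
R = Δx/(sin θ' − sin θ) = -1.5000
v = R·ω = -1.5000·0.5000 = -0.7500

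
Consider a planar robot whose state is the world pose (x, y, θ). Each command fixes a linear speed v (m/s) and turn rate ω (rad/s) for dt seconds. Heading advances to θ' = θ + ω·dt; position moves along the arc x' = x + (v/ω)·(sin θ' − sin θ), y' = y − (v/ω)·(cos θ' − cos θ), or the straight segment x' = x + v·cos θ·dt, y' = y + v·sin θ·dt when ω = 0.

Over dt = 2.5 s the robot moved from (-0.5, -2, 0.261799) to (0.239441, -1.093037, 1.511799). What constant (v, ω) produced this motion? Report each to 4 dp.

v = 0.5000, ω = 0.5000

Δθ = 1.511799 − 0.261799 = 1.250000
ω = Δθ/dt = 1.250000/2.5 = 0.5000
R = −Δy/(cos θ' − cos θ) = 1.0000
v = R·ω = 1.0000·0.5000 = 0.5000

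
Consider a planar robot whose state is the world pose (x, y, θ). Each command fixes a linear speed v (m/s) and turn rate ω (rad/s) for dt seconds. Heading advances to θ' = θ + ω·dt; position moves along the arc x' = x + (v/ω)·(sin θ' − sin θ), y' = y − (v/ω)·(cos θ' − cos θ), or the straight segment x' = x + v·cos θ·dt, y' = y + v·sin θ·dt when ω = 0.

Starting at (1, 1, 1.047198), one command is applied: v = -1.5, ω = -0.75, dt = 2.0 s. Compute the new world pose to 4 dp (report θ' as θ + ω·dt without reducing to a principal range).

θ' = 1.0472 + -0.75·2.0 = -0.4528
R = v/ω = -1.5/-0.75 = 2.0000
x' = 1 + 2.0000·(sin -0.4528 − sin 1.0472) = -1.6070
y' = 1 − 2.0000·(cos -0.4528 − cos 1.0472) = 0.2015

(-1.6070, 0.2015, -0.4528)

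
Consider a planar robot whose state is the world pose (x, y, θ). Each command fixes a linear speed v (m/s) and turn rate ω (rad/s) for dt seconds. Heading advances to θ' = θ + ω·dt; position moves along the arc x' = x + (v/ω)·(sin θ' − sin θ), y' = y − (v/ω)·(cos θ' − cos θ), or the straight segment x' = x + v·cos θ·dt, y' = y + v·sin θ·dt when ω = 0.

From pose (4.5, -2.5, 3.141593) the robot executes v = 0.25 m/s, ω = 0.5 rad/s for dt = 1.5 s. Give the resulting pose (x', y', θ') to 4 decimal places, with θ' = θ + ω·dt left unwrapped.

(4.1592, -2.6342, 3.8916)

θ' = 3.1416 + 0.5·1.5 = 3.8916
R = v/ω = 0.25/0.5 = 0.5000
x' = 4.5 + 0.5000·(sin 3.8916 − sin 3.1416) = 4.1592
y' = -2.5 − 0.5000·(cos 3.8916 − cos 3.1416) = -2.6342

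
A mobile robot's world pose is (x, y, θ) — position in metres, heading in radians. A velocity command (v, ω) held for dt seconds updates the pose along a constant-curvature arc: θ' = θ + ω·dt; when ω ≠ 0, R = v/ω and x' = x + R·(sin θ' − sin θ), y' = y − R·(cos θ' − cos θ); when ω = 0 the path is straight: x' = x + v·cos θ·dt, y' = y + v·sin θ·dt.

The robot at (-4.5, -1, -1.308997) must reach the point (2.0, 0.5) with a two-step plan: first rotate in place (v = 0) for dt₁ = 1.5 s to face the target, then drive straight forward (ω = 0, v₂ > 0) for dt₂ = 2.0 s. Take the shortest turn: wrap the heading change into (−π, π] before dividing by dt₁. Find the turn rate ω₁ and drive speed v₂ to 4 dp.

heading to target = atan2(0.5−-1, 2−-4.5) = 0.2268
Δθ = wrap(0.2268 − -1.3090) = 1.5358; ω₁ = Δθ/dt₁ = 1.0239
distance = √((2−-4.5)² + (0.5−-1)²) = 6.6708; v₂ = distance/dt₂ = 3.3354

ω₁ = 1.0239, v₂ = 3.3354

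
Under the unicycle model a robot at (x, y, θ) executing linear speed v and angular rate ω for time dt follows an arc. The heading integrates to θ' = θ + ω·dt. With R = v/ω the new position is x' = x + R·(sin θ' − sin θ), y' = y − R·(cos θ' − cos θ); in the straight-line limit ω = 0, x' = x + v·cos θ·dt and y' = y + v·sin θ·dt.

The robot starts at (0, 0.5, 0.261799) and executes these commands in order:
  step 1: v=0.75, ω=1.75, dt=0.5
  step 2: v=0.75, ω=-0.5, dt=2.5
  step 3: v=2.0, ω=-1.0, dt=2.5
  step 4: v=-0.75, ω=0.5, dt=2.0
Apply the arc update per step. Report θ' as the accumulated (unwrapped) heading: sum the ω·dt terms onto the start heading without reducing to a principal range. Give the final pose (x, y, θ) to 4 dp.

(3.3331, -0.8892, -1.6132)

step 1: θ'=1.1368 (R=0.4286) → pose (0.2779, 0.7338, 1.1368)
step 2: θ'=-0.1132 (R=-1.5000) → pose (1.8083, 1.5934, -0.1132)
step 3: θ'=-2.6132 (R=-2.0000) → pose (2.5907, -2.1210, -2.6132)
step 4: θ'=-1.6132 (R=-1.5000) → pose (3.3331, -0.8892, -1.6132)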